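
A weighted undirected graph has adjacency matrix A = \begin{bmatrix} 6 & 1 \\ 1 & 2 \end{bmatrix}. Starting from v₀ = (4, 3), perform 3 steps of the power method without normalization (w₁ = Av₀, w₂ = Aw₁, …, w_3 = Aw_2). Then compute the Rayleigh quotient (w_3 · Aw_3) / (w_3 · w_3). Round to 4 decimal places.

6.2356

w1 = Av₀ = (27, 10)
w2 = Aw1 = (172, 47)
w3 = Aw2 = (1079, 266)
Aw3 = (6740, 1611)
w3·Aw3 = 1079·6740 + 266·1611 = 7700986; w3·w3 = 1079·1079 + 266·266 = 1234997
λ ≈ 7700986/1234997 = 6.2356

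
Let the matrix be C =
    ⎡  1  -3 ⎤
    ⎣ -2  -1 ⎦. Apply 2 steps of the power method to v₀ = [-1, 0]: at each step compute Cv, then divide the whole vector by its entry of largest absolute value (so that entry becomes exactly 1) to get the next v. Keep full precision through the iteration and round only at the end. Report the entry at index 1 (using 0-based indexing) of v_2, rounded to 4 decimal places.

Cv0 = (-1.00000, 2.00000); divide by 2.00000 → v1 = (-0.50000, 1.00000)
Cv1 = (-3.50000, 0.00000); divide by -3.50000 → v2 = (1.00000, 0.00000)
Requested entry of v2: 0/-7 = 0.0000

0.0000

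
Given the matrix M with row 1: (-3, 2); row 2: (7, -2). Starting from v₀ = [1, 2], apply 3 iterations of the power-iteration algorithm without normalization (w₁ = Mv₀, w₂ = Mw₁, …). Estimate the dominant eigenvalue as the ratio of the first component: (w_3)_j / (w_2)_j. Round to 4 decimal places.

w1 = Mv₀ = ((-3)·1 + 2·2; 7·1 + (-2)·2) = (1, 3)
w2 = Mw1 = ((-3)·1 + 2·3; 7·1 + (-2)·3) = (3, 1)
w3 = Mw2 = (-7, 19)
Ratio at component: -7 / 3 = -2.3333

-2.3333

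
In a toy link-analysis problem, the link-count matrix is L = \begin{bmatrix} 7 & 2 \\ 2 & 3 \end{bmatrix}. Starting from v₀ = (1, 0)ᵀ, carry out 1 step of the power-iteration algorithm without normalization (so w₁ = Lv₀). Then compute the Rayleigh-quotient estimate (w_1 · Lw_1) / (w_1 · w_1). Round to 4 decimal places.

w1 = Lv₀ = (7, 2)
Lw1 = (53, 20)
w1·Lw1 = 7·53 + 2·20 = 411; w1·w1 = 7·7 + 2·2 = 53
λ ≈ 411/53 = 7.7547

λ ≈ 7.7547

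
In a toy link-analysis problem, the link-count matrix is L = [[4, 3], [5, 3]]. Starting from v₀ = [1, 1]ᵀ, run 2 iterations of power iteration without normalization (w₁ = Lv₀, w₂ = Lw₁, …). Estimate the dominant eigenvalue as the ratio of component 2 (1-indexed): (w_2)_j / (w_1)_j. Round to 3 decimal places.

w1 = Lv₀ = (4·1 + 3·1; 5·1 + 3·1) = (7, 8)
w2 = Lw1 = (4·7 + 3·8; 5·7 + 3·8) = (52, 59)
Ratio at component: 59 / 8 = 7.375

λ ≈ 7.375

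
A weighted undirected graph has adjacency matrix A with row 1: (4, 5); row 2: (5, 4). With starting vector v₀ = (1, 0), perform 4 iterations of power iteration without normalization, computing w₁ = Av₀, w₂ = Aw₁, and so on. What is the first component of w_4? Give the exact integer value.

3281

w1 = Av₀ = (4·1 + 5·0; 5·1 + 4·0) = (4, 5)
w2 = Aw1 = (4·4 + 5·5; 5·4 + 4·5) = (41, 40)
w3 = Aw2 = (364, 365)
w4 = Aw3 = (3281, 3280)
The requested component of w4 is 3281.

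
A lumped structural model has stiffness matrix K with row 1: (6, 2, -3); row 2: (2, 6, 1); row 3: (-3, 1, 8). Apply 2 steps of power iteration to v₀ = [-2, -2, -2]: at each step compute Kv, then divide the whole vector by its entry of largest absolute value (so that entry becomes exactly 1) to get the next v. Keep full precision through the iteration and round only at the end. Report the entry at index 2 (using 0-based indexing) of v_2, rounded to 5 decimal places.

0.60000

Kv0 = (-10.000000, -18.000000, -12.000000); divide by -18.000000 → v1 = (0.555556, 1.000000, 0.666667)
Kv1 = (3.333333, 7.777778, 4.666667); divide by 7.777778 → v2 = (0.428571, 1.000000, 0.600000)
Requested entry of v2: -84/-140 = 0.60000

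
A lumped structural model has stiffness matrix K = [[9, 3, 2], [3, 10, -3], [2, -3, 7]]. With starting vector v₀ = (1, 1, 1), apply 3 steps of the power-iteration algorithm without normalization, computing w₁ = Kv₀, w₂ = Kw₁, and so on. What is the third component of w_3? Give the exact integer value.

w1 = Kv₀ = (14, 10, 6)
w2 = Kw1 = (168, 124, 40)
w3 = Kw2 = (1964, 1624, 244)
The requested component of w3 is 244.

244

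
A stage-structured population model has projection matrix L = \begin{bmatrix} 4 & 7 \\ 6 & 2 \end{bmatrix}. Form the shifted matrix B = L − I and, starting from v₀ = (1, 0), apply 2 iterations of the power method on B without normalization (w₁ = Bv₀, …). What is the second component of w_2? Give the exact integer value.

24

B = L − I has rows (3, 7); (6, 1)
w1 = Bv₀ = (3, 6)
w2 = Bw1 = (51, 24)
Requested component of w2: 24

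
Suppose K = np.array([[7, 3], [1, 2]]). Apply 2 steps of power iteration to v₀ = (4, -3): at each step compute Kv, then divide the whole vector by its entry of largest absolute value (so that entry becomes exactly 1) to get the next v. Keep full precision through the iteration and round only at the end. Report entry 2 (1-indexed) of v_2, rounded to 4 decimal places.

Kv0 = (19.00000, -2.00000); divide by 19.00000 → v1 = (1.00000, -0.10526)
Kv1 = (6.68421, 0.78947); divide by 6.68421 → v2 = (1.00000, 0.11811)
Requested entry of v2: 15/127 = 0.1181

0.1181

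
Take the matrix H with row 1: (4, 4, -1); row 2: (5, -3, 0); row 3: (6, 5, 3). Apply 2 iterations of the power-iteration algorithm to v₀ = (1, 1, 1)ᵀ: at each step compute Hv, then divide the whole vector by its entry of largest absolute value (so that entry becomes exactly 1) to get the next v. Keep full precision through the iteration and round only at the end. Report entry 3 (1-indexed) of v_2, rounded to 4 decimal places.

1.0000

Hv0 = (7.00000, 2.00000, 14.00000); divide by 14.00000 → v1 = (0.50000, 0.14286, 1.00000)
Hv1 = (1.57143, 2.07143, 6.71429); divide by 6.71429 → v2 = (0.23404, 0.30851, 1.00000)
Requested entry of v2: 94/94 = 1.0000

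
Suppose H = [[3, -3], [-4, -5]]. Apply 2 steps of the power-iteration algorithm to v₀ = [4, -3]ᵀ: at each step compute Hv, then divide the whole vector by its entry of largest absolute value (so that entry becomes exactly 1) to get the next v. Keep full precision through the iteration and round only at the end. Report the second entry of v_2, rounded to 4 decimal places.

Hv0 = (21.00000, -1.00000); divide by 21.00000 → v1 = (1.00000, -0.04762)
Hv1 = (3.14286, -3.76190); divide by -3.76190 → v2 = (-0.83544, 1.00000)
Requested entry of v2: -79/-79 = 1.0000

1.0000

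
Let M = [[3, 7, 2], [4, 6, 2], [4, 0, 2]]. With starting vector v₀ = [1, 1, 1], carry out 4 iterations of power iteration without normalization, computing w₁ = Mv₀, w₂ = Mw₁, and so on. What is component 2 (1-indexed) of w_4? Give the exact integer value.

15696

w1 = Mv₀ = (12, 12, 6)
w2 = Mw1 = (132, 132, 60)
w3 = Mw2 = (1440, 1440, 648)
w4 = Mw3 = (15696, 15696, 7056)
The requested component of w4 is 15696.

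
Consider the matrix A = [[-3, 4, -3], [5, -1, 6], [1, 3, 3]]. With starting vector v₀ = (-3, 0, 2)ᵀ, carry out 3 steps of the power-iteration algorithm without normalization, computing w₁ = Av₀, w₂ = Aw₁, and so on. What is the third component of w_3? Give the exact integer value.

w1 = Av₀ = ((-3)·(-3) + 4·0 + (-3)·2; 5·(-3) + (-1)·0 + 6·2; 1·(-3) + 3·0 + 3·2) = (3, -3, 3)
w2 = Aw1 = ((-3)·3 + 4·(-3) + (-3)·3; 5·3 + (-1)·(-3) + 6·3; 1·3 + 3·(-3) + 3·3) = (-30, 36, 3)
w3 = Aw2 = (225, -168, 87)
The requested component of w3 is 87.

87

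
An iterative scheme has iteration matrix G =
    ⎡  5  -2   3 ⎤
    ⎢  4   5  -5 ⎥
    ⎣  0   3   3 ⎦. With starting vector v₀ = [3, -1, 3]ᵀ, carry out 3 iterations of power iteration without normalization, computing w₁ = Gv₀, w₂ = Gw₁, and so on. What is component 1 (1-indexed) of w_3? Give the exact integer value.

734

w1 = Gv₀ = (5·3 + (-2)·(-1) + 3·3; 4·3 + 5·(-1) + (-5)·3; 0·3 + 3·(-1) + 3·3) = (26, -8, 6)
w2 = Gw1 = (5·26 + (-2)·(-8) + 3·6; 4·26 + 5·(-8) + (-5)·6; 0·26 + 3·(-8) + 3·6) = (164, 34, -6)
w3 = Gw2 = (734, 856, 84)
The requested component of w3 is 734.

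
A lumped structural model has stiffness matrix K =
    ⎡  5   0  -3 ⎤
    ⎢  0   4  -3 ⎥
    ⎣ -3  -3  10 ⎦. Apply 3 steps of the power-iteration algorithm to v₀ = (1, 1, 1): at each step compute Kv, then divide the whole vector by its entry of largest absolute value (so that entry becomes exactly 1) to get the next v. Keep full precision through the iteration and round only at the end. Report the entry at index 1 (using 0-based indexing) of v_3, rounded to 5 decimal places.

Kv0 = (2.000000, 1.000000, 4.000000); divide by 4.000000 → v1 = (0.500000, 0.250000, 1.000000)
Kv1 = (-0.500000, -2.000000, 7.750000); divide by 7.750000 → v2 = (-0.064516, -0.258065, 1.000000)
Kv2 = (-3.322581, -4.032258, 10.967742); divide by 10.967742 → v3 = (-0.302941, -0.367647, 1.000000)
Requested entry of v3: -125/340 = -0.36765

-0.36765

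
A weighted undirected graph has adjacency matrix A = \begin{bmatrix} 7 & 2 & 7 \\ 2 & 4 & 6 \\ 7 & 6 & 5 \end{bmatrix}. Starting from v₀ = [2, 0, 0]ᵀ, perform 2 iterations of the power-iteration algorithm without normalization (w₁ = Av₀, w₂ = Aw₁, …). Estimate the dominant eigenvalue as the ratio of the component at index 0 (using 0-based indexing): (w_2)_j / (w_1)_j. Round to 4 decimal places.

w1 = Av₀ = (7·2 + 2·0 + 7·0; 2·2 + 4·0 + 6·0; 7·2 + 6·0 + 5·0) = (14, 4, 14)
w2 = Aw1 = (7·14 + 2·4 + 7·14; 2·14 + 4·4 + 6·14; 7·14 + 6·4 + 5·14) = (204, 128, 192)
Ratio at component: 204 / 14 = 14.5714

14.5714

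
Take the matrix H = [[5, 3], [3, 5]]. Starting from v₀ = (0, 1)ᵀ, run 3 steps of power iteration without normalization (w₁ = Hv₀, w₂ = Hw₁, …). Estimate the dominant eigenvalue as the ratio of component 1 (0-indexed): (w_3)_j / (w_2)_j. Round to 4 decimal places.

w1 = Hv₀ = (5·0 + 3·1; 3·0 + 5·1) = (3, 5)
w2 = Hw1 = (5·3 + 3·5; 3·3 + 5·5) = (30, 34)
w3 = Hw2 = (252, 260)
Ratio at component: 260 / 34 = 7.6471

λ ≈ 7.6471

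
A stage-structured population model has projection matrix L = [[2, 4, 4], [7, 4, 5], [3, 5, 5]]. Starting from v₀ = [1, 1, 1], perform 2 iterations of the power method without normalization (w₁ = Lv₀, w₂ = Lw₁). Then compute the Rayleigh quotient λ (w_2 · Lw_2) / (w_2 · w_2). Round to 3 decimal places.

λ ≈ 13.087

w1 = Lv₀ = (10, 16, 13)
w2 = Lw1 = (136, 199, 175)
Lw2 = (1768, 2623, 2278)
w2·Lw2 = 136·1768 + 199·2623 + 175·2278 = 1161075; w2·w2 = 136·136 + 199·199 + 175·175 = 88722
λ ≈ 1161075/88722 = 13.087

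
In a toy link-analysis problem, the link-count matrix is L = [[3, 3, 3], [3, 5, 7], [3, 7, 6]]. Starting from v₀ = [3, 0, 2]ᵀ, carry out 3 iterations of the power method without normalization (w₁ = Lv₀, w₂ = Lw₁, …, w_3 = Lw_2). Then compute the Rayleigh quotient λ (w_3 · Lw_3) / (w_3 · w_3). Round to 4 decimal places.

w1 = Lv₀ = (15, 23, 21)
w2 = Lw1 = (177, 307, 332)
w3 = Lw2 = (2448, 4390, 4672)
Lw3 = (34530, 61998, 66106)
w3·Lw3 = 2448·34530 + 4390·61998 + 4672·66106 = 665547892; w3·w3 = 2448·2448 + 4390·4390 + 4672·4672 = 47092388
λ ≈ 665547892/47092388 = 14.1328

λ ≈ 14.1328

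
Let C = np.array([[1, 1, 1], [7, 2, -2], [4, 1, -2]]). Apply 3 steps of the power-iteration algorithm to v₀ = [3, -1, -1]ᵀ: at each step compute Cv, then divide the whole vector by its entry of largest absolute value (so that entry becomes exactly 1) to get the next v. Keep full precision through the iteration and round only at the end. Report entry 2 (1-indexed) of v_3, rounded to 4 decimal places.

Cv0 = (1.00000, 21.00000, 13.00000); divide by 21.00000 → v1 = (0.04762, 1.00000, 0.61905)
Cv1 = (1.66667, 1.09524, -0.04762); divide by 1.66667 → v2 = (1.00000, 0.65714, -0.02857)
Cv2 = (1.62857, 8.37143, 4.71429); divide by 8.37143 → v3 = (0.19454, 1.00000, 0.56314)
Requested entry of v3: 293/293 = 1.0000

1.0000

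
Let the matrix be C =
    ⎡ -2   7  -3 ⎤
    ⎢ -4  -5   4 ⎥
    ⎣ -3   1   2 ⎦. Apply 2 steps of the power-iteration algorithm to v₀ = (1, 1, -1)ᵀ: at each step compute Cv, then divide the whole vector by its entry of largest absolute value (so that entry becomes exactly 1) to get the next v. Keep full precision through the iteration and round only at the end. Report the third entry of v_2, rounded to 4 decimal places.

Cv0 = (8.00000, -13.00000, -4.00000); divide by -13.00000 → v1 = (-0.61538, 1.00000, 0.30769)
Cv1 = (7.30769, -1.30769, 3.46154); divide by 7.30769 → v2 = (1.00000, -0.17895, 0.47368)
Requested entry of v2: -45/-95 = 0.4737

0.4737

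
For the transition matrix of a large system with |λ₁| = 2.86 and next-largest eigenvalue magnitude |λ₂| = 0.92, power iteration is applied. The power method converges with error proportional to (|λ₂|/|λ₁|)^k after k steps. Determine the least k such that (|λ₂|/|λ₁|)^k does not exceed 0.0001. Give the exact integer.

|λ₂/λ₁| = 0.92/2.86 = 0.32168
Need k ≥ ln(0.0001) / ln(0.32168) = -9.2103 / -1.1342 ≈ 8.121
Smallest integer k satisfying the bound: 9

9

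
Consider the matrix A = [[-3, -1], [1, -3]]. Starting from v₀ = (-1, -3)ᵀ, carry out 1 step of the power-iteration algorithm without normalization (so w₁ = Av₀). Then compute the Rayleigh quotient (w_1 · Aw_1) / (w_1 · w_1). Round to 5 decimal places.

λ ≈ -3.00000

w1 = Av₀ = ((-3)·(-1) + (-1)·(-3); 1·(-1) + (-3)·(-3)) = (6, 8)
Aw1 = (-26, -18)
w1·Aw1 = 6·(-26) + 8·(-18) = -300; w1·w1 = 6·6 + 8·8 = 100
λ ≈ -300/100 = -3.00000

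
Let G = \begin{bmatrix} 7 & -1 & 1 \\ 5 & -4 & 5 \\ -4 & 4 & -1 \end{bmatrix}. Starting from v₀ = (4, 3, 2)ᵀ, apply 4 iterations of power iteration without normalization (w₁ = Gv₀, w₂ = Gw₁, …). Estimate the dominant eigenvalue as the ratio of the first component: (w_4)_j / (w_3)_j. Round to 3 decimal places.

w1 = Gv₀ = (27, 18, -6)
w2 = Gw1 = (165, 33, -30)
w3 = Gw2 = (1092, 543, -498)
w4 = Gw3 = (6603, 798, -1698)
Ratio at component: 6603 / 1092 = 6.047

λ ≈ 6.047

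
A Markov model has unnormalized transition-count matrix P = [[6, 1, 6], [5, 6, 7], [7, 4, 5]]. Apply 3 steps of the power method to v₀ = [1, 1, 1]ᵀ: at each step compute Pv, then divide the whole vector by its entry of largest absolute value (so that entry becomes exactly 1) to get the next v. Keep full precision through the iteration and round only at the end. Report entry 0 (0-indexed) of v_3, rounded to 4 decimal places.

Pv0 = (13.00000, 18.00000, 16.00000); divide by 18.00000 → v1 = (0.72222, 1.00000, 0.88889)
Pv1 = (10.66667, 15.83333, 13.50000); divide by 15.83333 → v2 = (0.67368, 1.00000, 0.85263)
Pv2 = (10.15789, 15.33684, 12.97895); divide by 15.33684 → v3 = (0.66232, 1.00000, 0.84626)
Requested entry of v3: 2895/4371 = 0.6623

0.6623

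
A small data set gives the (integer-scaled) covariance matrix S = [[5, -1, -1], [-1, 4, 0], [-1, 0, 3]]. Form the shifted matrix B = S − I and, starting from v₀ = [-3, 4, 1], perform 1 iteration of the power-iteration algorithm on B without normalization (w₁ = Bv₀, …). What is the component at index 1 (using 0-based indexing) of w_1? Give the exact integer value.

B = S − I has rows (4, -1, -1); (-1, 3, 0); (-1, 0, 2)
w1 = Bv₀ = (4·(-3) + (-1)·4 + (-1)·1; (-1)·(-3) + 3·4 + 0·1; (-1)·(-3) + 0·4 + 2·1) = (-17, 15, 5)
Requested component of w1: 15

15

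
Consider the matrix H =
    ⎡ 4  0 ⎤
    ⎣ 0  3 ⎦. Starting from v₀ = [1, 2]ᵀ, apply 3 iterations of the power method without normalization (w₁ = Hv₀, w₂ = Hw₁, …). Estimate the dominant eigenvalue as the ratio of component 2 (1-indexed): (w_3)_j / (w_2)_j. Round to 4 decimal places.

λ ≈ 3.0000

w1 = Hv₀ = (4·1 + 0·2; 0·1 + 3·2) = (4, 6)
w2 = Hw1 = (4·4 + 0·6; 0·4 + 3·6) = (16, 18)
w3 = Hw2 = (64, 54)
Ratio at component: 54 / 18 = 3.0000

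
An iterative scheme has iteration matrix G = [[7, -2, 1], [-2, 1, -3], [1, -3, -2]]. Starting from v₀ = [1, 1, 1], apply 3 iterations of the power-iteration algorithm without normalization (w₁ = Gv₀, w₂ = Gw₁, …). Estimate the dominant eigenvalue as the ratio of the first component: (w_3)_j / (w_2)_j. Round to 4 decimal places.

λ ≈ 7.7391

w1 = Gv₀ = (7·1 + (-2)·1 + 1·1; (-2)·1 + 1·1 + (-3)·1; 1·1 + (-3)·1 + (-2)·1) = (6, -4, -4)
w2 = Gw1 = (7·6 + (-2)·(-4) + 1·(-4); (-2)·6 + 1·(-4) + (-3)·(-4); 1·6 + (-3)·(-4) + (-2)·(-4)) = (46, -4, 26)
w3 = Gw2 = (356, -174, 6)
Ratio at component: 356 / 46 = 7.7391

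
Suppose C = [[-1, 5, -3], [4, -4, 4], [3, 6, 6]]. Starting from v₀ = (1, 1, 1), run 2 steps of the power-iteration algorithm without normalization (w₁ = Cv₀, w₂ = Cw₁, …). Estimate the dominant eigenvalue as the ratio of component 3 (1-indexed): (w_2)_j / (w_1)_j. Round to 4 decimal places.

λ ≈ 7.8000

w1 = Cv₀ = (1, 4, 15)
w2 = Cw1 = (-26, 48, 117)
Ratio at component: 117 / 15 = 7.8000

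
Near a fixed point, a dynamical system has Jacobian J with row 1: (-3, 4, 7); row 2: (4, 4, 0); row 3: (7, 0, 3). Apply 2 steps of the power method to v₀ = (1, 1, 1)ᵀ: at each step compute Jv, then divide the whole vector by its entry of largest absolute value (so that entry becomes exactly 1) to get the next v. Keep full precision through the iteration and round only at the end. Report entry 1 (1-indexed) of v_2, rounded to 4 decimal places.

0.9070

Jv0 = (8.00000, 8.00000, 10.00000); divide by 10.00000 → v1 = (0.80000, 0.80000, 1.00000)
Jv1 = (7.80000, 6.40000, 8.60000); divide by 8.60000 → v2 = (0.90698, 0.74419, 1.00000)
Requested entry of v2: 78/86 = 0.9070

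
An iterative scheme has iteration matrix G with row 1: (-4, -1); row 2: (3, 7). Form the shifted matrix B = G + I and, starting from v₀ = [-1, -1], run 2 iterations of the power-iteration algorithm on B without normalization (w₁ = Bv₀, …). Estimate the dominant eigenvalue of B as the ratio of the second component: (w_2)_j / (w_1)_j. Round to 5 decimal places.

B = G + I has rows (-3, -1); (3, 8)
w1 = Bv₀ = (4, -11)
w2 = Bw1 = (-1, -76)
Ratio: -76/-11 = 6.90909

6.90909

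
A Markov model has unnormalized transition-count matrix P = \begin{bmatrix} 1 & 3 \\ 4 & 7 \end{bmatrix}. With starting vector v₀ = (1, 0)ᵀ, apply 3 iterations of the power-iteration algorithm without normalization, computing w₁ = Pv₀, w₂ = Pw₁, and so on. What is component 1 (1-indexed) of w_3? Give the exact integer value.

109

w1 = Pv₀ = (1, 4)
w2 = Pw1 = (13, 32)
w3 = Pw2 = (109, 276)
The requested component of w3 is 109.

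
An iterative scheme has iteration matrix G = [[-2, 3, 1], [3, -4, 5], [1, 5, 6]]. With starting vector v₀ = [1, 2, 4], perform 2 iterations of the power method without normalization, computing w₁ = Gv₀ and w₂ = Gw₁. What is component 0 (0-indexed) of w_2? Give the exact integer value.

64

w1 = Gv₀ = (8, 15, 35)
w2 = Gw1 = (64, 139, 293)
The requested component of w2 is 64.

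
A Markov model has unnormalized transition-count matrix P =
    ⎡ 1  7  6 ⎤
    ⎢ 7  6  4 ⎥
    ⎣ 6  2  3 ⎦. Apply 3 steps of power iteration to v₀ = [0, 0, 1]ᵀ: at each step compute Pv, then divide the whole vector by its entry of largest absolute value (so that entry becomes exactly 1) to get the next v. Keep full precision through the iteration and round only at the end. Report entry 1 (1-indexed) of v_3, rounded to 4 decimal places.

0.8774

Pv0 = (6.00000, 4.00000, 3.00000); divide by 6.00000 → v1 = (1.00000, 0.66667, 0.50000)
Pv1 = (8.66667, 13.00000, 8.83333); divide by 13.00000 → v2 = (0.66667, 1.00000, 0.67949)
Pv2 = (11.74359, 13.38462, 8.03846); divide by 13.38462 → v3 = (0.87739, 1.00000, 0.60057)
Requested entry of v3: 916/1044 = 0.8774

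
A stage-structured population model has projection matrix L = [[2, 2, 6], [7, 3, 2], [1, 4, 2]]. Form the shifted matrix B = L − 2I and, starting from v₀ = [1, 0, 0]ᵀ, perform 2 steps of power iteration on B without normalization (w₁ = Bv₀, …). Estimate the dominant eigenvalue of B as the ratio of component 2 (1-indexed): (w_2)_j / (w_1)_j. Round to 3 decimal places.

μ ≈ 1.286

B = L − 2I has rows (0, 2, 6); (7, 1, 2); (1, 4, 0)
w1 = Bv₀ = (0, 7, 1)
w2 = Bw1 = (20, 9, 28)
Ratio: 9/7 = 1.286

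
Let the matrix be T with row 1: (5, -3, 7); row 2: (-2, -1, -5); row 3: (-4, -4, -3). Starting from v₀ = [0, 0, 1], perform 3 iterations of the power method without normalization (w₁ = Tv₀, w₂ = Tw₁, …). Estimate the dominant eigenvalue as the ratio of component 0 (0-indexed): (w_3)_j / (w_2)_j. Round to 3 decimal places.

w1 = Tv₀ = (7, -5, -3)
w2 = Tw1 = (29, 6, 1)
w3 = Tw2 = (134, -69, -143)
Ratio at component: 134 / 29 = 4.621

λ ≈ 4.621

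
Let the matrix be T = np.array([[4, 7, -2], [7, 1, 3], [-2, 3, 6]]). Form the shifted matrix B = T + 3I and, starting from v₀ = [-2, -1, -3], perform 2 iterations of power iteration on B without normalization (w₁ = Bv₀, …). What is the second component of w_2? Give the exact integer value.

-291

B = T + 3I has rows (7, 7, -2); (7, 4, 3); (-2, 3, 9)
w1 = Bv₀ = (-15, -27, -26)
w2 = Bw1 = (-242, -291, -285)
Requested component of w2: -291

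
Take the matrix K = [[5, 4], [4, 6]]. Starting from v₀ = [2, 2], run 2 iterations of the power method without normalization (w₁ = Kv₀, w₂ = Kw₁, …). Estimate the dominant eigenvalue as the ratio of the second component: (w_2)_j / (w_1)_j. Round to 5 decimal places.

9.60000

w1 = Kv₀ = (5·2 + 4·2; 4·2 + 6·2) = (18, 20)
w2 = Kw1 = (5·18 + 4·20; 4·18 + 6·20) = (170, 192)
Ratio at component: 192 / 20 = 9.60000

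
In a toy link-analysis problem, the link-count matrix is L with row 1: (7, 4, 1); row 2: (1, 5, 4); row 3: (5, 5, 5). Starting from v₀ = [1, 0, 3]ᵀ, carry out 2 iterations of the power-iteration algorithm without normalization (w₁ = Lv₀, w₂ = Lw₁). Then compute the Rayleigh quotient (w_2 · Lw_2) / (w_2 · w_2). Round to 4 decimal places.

w1 = Lv₀ = (10, 13, 20)
w2 = Lw1 = (142, 155, 215)
Lw2 = (1829, 1777, 2560)
w2·Lw2 = 142·1829 + 155·1777 + 215·2560 = 1085553; w2·w2 = 142·142 + 155·155 + 215·215 = 90414
λ ≈ 1085553/90414 = 12.0065

λ ≈ 12.0065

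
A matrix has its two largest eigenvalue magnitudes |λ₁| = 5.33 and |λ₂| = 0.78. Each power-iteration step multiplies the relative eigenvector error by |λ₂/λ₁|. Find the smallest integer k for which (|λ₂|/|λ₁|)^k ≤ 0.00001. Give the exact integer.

6

|λ₂/λ₁| = 0.78/5.33 = 0.14634
Need k ≥ ln(0.00001) / ln(0.14634) = -11.5129 / -1.9218 ≈ 5.991
Smallest integer k satisfying the bound: 6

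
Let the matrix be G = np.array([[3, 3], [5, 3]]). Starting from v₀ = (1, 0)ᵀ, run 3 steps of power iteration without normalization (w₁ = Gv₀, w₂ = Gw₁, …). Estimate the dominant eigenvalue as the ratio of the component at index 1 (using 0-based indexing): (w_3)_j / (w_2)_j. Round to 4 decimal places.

λ ≈ 7.0000

w1 = Gv₀ = (3·1 + 3·0; 5·1 + 3·0) = (3, 5)
w2 = Gw1 = (3·3 + 3·5; 5·3 + 3·5) = (24, 30)
w3 = Gw2 = (162, 210)
Ratio at component: 210 / 30 = 7.0000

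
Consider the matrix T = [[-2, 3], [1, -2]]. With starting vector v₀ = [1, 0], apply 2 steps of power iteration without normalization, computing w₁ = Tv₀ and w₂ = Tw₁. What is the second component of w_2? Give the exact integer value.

-4

w1 = Tv₀ = ((-2)·1 + 3·0; 1·1 + (-2)·0) = (-2, 1)
w2 = Tw1 = ((-2)·(-2) + 3·1; 1·(-2) + (-2)·1) = (7, -4)
The requested component of w2 is -4.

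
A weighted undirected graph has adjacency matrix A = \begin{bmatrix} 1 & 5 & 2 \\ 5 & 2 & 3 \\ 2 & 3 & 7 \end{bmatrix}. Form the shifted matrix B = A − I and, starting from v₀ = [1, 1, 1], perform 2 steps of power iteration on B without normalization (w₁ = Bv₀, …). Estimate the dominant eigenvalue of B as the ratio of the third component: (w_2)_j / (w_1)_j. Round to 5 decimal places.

B = A − I has rows (0, 5, 2); (5, 1, 3); (2, 3, 6)
w1 = Bv₀ = (0·1 + 5·1 + 2·1; 5·1 + 1·1 + 3·1; 2·1 + 3·1 + 6·1) = (7, 9, 11)
w2 = Bw1 = (0·7 + 5·9 + 2·11; 5·7 + 1·9 + 3·11; 2·7 + 3·9 + 6·11) = (67, 77, 107)
Ratio: 107/11 = 9.72727

9.72727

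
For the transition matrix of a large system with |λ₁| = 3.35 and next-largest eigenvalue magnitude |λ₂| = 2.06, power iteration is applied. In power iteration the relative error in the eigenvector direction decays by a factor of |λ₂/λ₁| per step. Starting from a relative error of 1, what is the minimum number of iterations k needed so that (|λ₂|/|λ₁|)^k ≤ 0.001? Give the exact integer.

|λ₂/λ₁| = 2.06/3.35 = 0.61493
Need k ≥ ln(0.001) / ln(0.61493) = -6.9078 / -0.4863 ≈ 14.206
Smallest integer k satisfying the bound: 15

15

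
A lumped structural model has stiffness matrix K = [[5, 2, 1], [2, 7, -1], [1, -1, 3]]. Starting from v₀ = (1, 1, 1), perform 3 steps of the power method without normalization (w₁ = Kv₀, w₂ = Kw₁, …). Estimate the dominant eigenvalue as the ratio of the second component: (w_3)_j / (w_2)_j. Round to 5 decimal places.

8.57971

w1 = Kv₀ = (5·1 + 2·1 + 1·1; 2·1 + 7·1 + (-1)·1; 1·1 + (-1)·1 + 3·1) = (8, 8, 3)
w2 = Kw1 = (5·8 + 2·8 + 1·3; 2·8 + 7·8 + (-1)·3; 1·8 + (-1)·8 + 3·3) = (59, 69, 9)
w3 = Kw2 = (442, 592, 17)
Ratio at component: 592 / 69 = 8.57971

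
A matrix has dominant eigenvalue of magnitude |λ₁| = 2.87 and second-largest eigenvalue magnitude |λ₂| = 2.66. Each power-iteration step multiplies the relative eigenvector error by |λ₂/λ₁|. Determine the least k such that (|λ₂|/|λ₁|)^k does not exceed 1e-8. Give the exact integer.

243

|λ₂/λ₁| = 2.66/2.87 = 0.92683
Need k ≥ ln(1e-8) / ln(0.92683) = -18.4207 / -0.0760 ≈ 242.422
Smallest integer k satisfying the bound: 243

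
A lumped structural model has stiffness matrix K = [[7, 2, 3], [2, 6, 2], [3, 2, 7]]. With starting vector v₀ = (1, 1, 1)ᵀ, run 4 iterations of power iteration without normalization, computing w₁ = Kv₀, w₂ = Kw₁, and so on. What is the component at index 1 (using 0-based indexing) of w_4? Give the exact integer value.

13712

w1 = Kv₀ = (7·1 + 2·1 + 3·1; 2·1 + 6·1 + 2·1; 3·1 + 2·1 + 7·1) = (12, 10, 12)
w2 = Kw1 = (7·12 + 2·10 + 3·12; 2·12 + 6·10 + 2·12; 3·12 + 2·10 + 7·12) = (140, 108, 140)
w3 = Kw2 = (1616, 1208, 1616)
w4 = Kw3 = (18576, 13712, 18576)
The requested component of w4 is 13712.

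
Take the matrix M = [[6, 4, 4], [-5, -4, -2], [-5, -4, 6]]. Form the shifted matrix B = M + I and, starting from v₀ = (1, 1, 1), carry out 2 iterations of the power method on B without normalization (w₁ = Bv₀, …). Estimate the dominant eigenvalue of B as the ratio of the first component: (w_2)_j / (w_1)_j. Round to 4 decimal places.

B = M + I has rows (7, 4, 4); (-5, -3, -2); (-5, -4, 7)
w1 = Bv₀ = (7·1 + 4·1 + 4·1; (-5)·1 + (-3)·1 + (-2)·1; (-5)·1 + (-4)·1 + 7·1) = (15, -10, -2)
w2 = Bw1 = (7·15 + 4·(-10) + 4·(-2); (-5)·15 + (-3)·(-10) + (-2)·(-2); (-5)·15 + (-4)·(-10) + 7·(-2)) = (57, -41, -49)
Ratio: 57/15 = 3.8000

3.8000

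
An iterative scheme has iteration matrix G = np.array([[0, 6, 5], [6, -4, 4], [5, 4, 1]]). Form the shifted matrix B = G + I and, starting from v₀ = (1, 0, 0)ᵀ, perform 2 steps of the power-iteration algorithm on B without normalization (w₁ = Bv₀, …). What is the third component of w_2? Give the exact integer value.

39

B = G + I has rows (1, 6, 5); (6, -3, 4); (5, 4, 2)
w1 = Bv₀ = (1, 6, 5)
w2 = Bw1 = (62, 8, 39)
Requested component of w2: 39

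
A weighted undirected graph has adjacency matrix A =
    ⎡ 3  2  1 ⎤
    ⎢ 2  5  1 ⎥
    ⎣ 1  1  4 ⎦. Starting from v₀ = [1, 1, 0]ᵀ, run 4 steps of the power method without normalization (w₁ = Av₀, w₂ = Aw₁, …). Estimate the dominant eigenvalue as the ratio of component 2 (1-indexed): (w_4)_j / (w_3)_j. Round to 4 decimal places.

w1 = Av₀ = (5, 7, 2)
w2 = Aw1 = (31, 47, 20)
w3 = Aw2 = (207, 317, 158)
w4 = Aw3 = (1413, 2157, 1156)
Ratio at component: 2157 / 317 = 6.8044

λ ≈ 6.8044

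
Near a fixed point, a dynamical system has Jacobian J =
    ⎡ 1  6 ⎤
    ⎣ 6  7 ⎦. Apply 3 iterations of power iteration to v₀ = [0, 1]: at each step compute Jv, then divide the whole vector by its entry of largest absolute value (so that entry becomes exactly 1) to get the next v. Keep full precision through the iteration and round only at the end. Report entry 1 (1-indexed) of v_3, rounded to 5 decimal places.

Jv0 = (6.000000, 7.000000); divide by 7.000000 → v1 = (0.857143, 1.000000)
Jv1 = (6.857143, 12.142857); divide by 12.142857 → v2 = (0.564706, 1.000000)
Jv2 = (6.564706, 10.388235); divide by 10.388235 → v3 = (0.631937, 1.000000)
Requested entry of v3: 558/883 = 0.63194

0.63194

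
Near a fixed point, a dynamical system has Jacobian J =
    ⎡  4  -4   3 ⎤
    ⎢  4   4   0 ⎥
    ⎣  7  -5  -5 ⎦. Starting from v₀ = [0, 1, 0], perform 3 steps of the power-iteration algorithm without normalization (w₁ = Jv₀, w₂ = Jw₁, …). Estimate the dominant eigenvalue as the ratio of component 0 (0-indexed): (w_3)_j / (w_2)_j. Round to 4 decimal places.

w1 = Jv₀ = (4·0 + (-4)·1 + 3·0; 4·0 + 4·1 + 0·0; 7·0 + (-5)·1 + (-5)·0) = (-4, 4, -5)
w2 = Jw1 = (4·(-4) + (-4)·4 + 3·(-5); 4·(-4) + 4·4 + 0·(-5); 7·(-4) + (-5)·4 + (-5)·(-5)) = (-47, 0, -23)
w3 = Jw2 = (-257, -188, -214)
Ratio at component: -257 / -47 = 5.4681

5.4681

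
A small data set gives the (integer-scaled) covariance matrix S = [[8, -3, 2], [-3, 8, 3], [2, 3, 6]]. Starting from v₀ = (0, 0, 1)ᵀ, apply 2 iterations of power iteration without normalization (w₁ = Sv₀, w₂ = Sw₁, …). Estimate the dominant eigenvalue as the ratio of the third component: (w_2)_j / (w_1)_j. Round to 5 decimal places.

8.16667

w1 = Sv₀ = (2, 3, 6)
w2 = Sw1 = (19, 36, 49)
Ratio at component: 49 / 6 = 8.16667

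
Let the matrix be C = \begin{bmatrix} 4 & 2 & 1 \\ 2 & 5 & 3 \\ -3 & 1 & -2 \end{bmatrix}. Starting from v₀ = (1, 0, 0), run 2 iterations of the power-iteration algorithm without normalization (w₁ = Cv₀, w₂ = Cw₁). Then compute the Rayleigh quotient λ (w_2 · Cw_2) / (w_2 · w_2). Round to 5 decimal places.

5.52591

w1 = Cv₀ = (4·1 + 2·0 + 1·0; 2·1 + 5·0 + 3·0; (-3)·1 + 1·0 + (-2)·0) = (4, 2, -3)
w2 = Cw1 = (4·4 + 2·2 + 1·(-3); 2·4 + 5·2 + 3·(-3); (-3)·4 + 1·2 + (-2)·(-3)) = (17, 9, -4)
Cw2 = (82, 67, -34)
w2·Cw2 = 17·82 + 9·67 + (-4)·(-34) = 2133; w2·w2 = 17·17 + 9·9 + (-4)·(-4) = 386
λ ≈ 2133/386 = 5.52591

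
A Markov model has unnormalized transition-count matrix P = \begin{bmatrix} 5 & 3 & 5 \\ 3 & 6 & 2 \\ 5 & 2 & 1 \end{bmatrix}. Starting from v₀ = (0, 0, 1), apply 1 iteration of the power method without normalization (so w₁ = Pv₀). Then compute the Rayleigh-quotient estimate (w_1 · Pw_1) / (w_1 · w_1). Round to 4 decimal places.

λ ≈ 8.9333

w1 = Pv₀ = (5, 2, 1)
Pw1 = (36, 29, 30)
w1·Pw1 = 5·36 + 2·29 + 1·30 = 268; w1·w1 = 5·5 + 2·2 + 1·1 = 30
λ ≈ 268/30 = 8.9333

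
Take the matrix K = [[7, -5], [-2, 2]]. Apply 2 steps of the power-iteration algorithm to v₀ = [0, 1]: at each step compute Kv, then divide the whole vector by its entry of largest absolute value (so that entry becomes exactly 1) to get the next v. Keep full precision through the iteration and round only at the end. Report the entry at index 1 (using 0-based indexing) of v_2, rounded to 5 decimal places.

-0.31111

Kv0 = (-5.000000, 2.000000); divide by -5.000000 → v1 = (1.000000, -0.400000)
Kv1 = (9.000000, -2.800000); divide by 9.000000 → v2 = (1.000000, -0.311111)
Requested entry of v2: 14/-45 = -0.31111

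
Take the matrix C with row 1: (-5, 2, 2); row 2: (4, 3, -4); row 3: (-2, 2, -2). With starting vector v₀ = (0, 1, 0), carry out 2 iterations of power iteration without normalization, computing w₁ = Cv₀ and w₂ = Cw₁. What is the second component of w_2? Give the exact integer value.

w1 = Cv₀ = ((-5)·0 + 2·1 + 2·0; 4·0 + 3·1 + (-4)·0; (-2)·0 + 2·1 + (-2)·0) = (2, 3, 2)
w2 = Cw1 = ((-5)·2 + 2·3 + 2·2; 4·2 + 3·3 + (-4)·2; (-2)·2 + 2·3 + (-2)·2) = (0, 9, -2)
The requested component of w2 is 9.

9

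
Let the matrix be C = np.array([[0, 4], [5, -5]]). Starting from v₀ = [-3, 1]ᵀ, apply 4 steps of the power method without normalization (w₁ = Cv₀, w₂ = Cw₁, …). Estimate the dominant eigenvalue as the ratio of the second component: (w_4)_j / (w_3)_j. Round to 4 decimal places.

λ ≈ -7.4000

w1 = Cv₀ = (4, -20)
w2 = Cw1 = (-80, 120)
w3 = Cw2 = (480, -1000)
w4 = Cw3 = (-4000, 7400)
Ratio at component: 7400 / -1000 = -7.4000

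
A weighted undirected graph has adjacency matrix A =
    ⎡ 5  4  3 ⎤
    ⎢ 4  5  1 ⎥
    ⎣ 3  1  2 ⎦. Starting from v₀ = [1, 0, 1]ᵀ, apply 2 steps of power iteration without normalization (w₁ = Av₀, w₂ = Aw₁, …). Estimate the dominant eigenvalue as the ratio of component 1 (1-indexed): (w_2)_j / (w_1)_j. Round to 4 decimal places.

9.3750

w1 = Av₀ = (5·1 + 4·0 + 3·1; 4·1 + 5·0 + 1·1; 3·1 + 1·0 + 2·1) = (8, 5, 5)
w2 = Aw1 = (5·8 + 4·5 + 3·5; 4·8 + 5·5 + 1·5; 3·8 + 1·5 + 2·5) = (75, 62, 39)
Ratio at component: 75 / 8 = 9.3750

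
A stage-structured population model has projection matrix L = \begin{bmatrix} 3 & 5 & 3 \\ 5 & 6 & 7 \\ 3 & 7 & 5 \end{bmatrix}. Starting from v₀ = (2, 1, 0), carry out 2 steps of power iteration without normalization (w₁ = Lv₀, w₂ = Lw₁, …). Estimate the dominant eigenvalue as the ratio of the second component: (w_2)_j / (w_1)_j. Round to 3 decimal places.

w1 = Lv₀ = (3·2 + 5·1 + 3·0; 5·2 + 6·1 + 7·0; 3·2 + 7·1 + 5·0) = (11, 16, 13)
w2 = Lw1 = (3·11 + 5·16 + 3·13; 5·11 + 6·16 + 7·13; 3·11 + 7·16 + 5·13) = (152, 242, 210)
Ratio at component: 242 / 16 = 15.125

λ ≈ 15.125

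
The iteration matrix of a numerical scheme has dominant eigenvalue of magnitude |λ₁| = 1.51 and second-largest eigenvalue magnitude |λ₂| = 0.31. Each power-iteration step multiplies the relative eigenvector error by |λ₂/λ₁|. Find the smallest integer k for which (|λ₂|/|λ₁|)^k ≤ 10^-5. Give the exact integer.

8

|λ₂/λ₁| = 0.31/1.51 = 0.20530
Need k ≥ ln(10^-5) / ln(0.20530) = -11.5129 / -1.5833 ≈ 7.272
Smallest integer k satisfying the bound: 8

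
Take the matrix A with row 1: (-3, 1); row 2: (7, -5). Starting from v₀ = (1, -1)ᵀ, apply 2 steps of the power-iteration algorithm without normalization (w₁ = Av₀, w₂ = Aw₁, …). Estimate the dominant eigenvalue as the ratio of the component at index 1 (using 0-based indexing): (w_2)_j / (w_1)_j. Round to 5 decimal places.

w1 = Av₀ = ((-3)·1 + 1·(-1); 7·1 + (-5)·(-1)) = (-4, 12)
w2 = Aw1 = ((-3)·(-4) + 1·12; 7·(-4) + (-5)·12) = (24, -88)
Ratio at component: -88 / 12 = -7.33333

λ ≈ -7.33333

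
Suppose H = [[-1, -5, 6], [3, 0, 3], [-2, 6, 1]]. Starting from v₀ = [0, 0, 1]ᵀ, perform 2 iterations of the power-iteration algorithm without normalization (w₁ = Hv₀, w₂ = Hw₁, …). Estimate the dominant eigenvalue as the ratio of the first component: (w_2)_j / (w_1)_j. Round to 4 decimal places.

-2.5000

w1 = Hv₀ = ((-1)·0 + (-5)·0 + 6·1; 3·0 + 0·0 + 3·1; (-2)·0 + 6·0 + 1·1) = (6, 3, 1)
w2 = Hw1 = ((-1)·6 + (-5)·3 + 6·1; 3·6 + 0·3 + 3·1; (-2)·6 + 6·3 + 1·1) = (-15, 21, 7)
Ratio at component: -15 / 6 = -2.5000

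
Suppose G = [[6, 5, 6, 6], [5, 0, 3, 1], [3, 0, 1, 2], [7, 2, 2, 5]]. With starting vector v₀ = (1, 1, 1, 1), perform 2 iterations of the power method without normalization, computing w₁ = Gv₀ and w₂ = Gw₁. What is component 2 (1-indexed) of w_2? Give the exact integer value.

149

w1 = Gv₀ = (6·1 + 5·1 + 6·1 + 6·1; 5·1 + 0·1 + 3·1 + 1·1; 3·1 + 0·1 + 1·1 + 2·1; 7·1 + 2·1 + 2·1 + 5·1) = (23, 9, 6, 16)
w2 = Gw1 = (6·23 + 5·9 + 6·6 + 6·16; 5·23 + 0·9 + 3·6 + 1·16; 3·23 + 0·9 + 1·6 + 2·16; 7·23 + 2·9 + 2·6 + 5·16) = (315, 149, 107, 271)
The requested component of w2 is 149.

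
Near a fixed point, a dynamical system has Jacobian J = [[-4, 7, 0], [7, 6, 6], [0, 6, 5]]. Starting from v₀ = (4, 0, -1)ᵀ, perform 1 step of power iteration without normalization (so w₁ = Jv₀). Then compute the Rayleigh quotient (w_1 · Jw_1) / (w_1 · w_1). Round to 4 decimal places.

w1 = Jv₀ = (-16, 22, -5)
Jw1 = (218, -10, 107)
w1·Jw1 = (-16)·218 + 22·(-10) + (-5)·107 = -4243; w1·w1 = (-16)·(-16) + 22·22 + (-5)·(-5) = 765
λ ≈ -4243/765 = -5.5464

λ ≈ -5.5464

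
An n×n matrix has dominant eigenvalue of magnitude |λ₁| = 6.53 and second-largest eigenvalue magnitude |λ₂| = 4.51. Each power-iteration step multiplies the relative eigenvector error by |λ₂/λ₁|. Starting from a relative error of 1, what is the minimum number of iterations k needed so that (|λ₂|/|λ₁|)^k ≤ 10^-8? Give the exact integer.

50

|λ₂/λ₁| = 4.51/6.53 = 0.69066
Need k ≥ ln(10^-8) / ln(0.69066) = -18.4207 / -0.3701 ≈ 49.771
Smallest integer k satisfying the bound: 50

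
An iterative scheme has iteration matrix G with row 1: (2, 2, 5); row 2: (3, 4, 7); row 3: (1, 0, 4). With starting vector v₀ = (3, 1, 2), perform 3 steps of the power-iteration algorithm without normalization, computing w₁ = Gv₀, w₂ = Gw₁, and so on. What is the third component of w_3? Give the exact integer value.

w1 = Gv₀ = (18, 27, 11)
w2 = Gw1 = (145, 239, 62)
w3 = Gw2 = (1078, 1825, 393)
The requested component of w3 is 393.

393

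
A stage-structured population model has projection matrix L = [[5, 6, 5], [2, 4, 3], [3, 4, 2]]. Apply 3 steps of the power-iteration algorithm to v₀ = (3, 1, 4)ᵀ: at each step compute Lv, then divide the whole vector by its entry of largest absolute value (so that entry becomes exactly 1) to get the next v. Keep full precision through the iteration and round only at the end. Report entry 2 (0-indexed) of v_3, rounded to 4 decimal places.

0.5672

Lv0 = (41.00000, 22.00000, 21.00000); divide by 41.00000 → v1 = (1.00000, 0.53659, 0.51220)
Lv1 = (10.78049, 5.68293, 6.17073); divide by 10.78049 → v2 = (1.00000, 0.52715, 0.57240)
Lv2 = (11.02489, 5.82579, 6.25339); divide by 11.02489 → v3 = (1.00000, 0.52842, 0.56721)
Requested entry of v3: 2764/4873 = 0.5672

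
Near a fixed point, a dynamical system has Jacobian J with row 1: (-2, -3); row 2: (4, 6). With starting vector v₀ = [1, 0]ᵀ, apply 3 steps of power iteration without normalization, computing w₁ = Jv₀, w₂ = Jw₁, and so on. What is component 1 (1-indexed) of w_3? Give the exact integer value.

-32

w1 = Jv₀ = (-2, 4)
w2 = Jw1 = (-8, 16)
w3 = Jw2 = (-32, 64)
The requested component of w3 is -32.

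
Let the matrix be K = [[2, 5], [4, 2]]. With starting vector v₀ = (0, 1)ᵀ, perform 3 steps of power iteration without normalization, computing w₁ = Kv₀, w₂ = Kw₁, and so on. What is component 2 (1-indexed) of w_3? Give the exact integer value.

128

w1 = Kv₀ = (5, 2)
w2 = Kw1 = (20, 24)
w3 = Kw2 = (160, 128)
The requested component of w3 is 128.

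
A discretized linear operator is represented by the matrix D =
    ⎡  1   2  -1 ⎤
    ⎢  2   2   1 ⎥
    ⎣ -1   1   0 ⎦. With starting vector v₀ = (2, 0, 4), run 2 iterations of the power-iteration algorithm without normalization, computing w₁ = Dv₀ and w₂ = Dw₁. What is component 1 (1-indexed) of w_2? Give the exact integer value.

16

w1 = Dv₀ = (1·2 + 2·0 + (-1)·4; 2·2 + 2·0 + 1·4; (-1)·2 + 1·0 + 0·4) = (-2, 8, -2)
w2 = Dw1 = (1·(-2) + 2·8 + (-1)·(-2); 2·(-2) + 2·8 + 1·(-2); (-1)·(-2) + 1·8 + 0·(-2)) = (16, 10, 10)
The requested component of w2 is 16.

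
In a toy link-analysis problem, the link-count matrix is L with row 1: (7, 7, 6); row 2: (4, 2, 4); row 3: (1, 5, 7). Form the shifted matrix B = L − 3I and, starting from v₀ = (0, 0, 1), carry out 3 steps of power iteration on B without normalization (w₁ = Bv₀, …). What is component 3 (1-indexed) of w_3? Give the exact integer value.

B = L − 3I has rows (4, 7, 6); (4, -1, 4); (1, 5, 4)
w1 = Bv₀ = (4·0 + 7·0 + 6·1; 4·0 + (-1)·0 + 4·1; 1·0 + 5·0 + 4·1) = (6, 4, 4)
w2 = Bw1 = (4·6 + 7·4 + 6·4; 4·6 + (-1)·4 + 4·4; 1·6 + 5·4 + 4·4) = (76, 36, 42)
w3 = Bw2 = (808, 436, 424)
Requested component of w3: 424

424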